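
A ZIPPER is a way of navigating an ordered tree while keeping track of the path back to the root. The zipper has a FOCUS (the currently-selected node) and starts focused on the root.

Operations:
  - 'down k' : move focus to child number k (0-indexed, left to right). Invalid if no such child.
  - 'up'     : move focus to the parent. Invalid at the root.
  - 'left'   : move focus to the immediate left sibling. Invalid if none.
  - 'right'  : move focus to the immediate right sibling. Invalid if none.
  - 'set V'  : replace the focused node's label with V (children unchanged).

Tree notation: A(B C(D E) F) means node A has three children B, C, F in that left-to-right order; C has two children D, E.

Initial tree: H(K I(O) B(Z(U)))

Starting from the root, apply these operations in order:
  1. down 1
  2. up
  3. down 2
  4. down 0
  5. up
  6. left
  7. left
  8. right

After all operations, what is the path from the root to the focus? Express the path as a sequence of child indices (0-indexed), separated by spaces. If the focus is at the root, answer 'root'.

Step 1 (down 1): focus=I path=1 depth=1 children=['O'] left=['K'] right=['B'] parent=H
Step 2 (up): focus=H path=root depth=0 children=['K', 'I', 'B'] (at root)
Step 3 (down 2): focus=B path=2 depth=1 children=['Z'] left=['K', 'I'] right=[] parent=H
Step 4 (down 0): focus=Z path=2/0 depth=2 children=['U'] left=[] right=[] parent=B
Step 5 (up): focus=B path=2 depth=1 children=['Z'] left=['K', 'I'] right=[] parent=H
Step 6 (left): focus=I path=1 depth=1 children=['O'] left=['K'] right=['B'] parent=H
Step 7 (left): focus=K path=0 depth=1 children=[] left=[] right=['I', 'B'] parent=H
Step 8 (right): focus=I path=1 depth=1 children=['O'] left=['K'] right=['B'] parent=H

Answer: 1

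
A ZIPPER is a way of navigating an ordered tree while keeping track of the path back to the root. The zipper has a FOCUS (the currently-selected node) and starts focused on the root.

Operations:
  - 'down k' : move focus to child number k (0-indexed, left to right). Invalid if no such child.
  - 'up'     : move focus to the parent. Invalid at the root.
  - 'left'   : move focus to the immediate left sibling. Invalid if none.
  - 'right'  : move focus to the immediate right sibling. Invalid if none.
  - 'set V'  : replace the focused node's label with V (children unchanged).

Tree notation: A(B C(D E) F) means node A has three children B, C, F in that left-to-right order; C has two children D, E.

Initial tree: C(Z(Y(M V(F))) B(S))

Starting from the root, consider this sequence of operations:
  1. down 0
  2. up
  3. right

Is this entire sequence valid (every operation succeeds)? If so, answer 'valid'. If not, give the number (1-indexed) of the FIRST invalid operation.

Answer: 3

Derivation:
Step 1 (down 0): focus=Z path=0 depth=1 children=['Y'] left=[] right=['B'] parent=C
Step 2 (up): focus=C path=root depth=0 children=['Z', 'B'] (at root)
Step 3 (right): INVALID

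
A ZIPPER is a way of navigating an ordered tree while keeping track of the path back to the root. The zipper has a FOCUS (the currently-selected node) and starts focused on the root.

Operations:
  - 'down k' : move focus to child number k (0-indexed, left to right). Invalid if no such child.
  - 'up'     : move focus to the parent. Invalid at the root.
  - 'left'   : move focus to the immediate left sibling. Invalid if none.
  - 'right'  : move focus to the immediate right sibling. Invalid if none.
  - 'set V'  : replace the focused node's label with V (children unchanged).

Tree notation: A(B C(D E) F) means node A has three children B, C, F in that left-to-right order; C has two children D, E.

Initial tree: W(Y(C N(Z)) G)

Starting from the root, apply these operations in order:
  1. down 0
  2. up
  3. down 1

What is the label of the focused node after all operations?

Step 1 (down 0): focus=Y path=0 depth=1 children=['C', 'N'] left=[] right=['G'] parent=W
Step 2 (up): focus=W path=root depth=0 children=['Y', 'G'] (at root)
Step 3 (down 1): focus=G path=1 depth=1 children=[] left=['Y'] right=[] parent=W

Answer: G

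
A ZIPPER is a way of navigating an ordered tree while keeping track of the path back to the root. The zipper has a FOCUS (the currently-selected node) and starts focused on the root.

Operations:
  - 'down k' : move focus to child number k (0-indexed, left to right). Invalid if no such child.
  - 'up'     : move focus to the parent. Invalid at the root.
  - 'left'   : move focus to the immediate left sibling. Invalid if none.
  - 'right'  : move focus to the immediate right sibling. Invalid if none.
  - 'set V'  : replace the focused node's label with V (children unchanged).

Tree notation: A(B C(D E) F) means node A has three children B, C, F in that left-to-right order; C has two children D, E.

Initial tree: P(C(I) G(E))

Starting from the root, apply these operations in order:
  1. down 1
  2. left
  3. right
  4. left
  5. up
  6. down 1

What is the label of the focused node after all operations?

Step 1 (down 1): focus=G path=1 depth=1 children=['E'] left=['C'] right=[] parent=P
Step 2 (left): focus=C path=0 depth=1 children=['I'] left=[] right=['G'] parent=P
Step 3 (right): focus=G path=1 depth=1 children=['E'] left=['C'] right=[] parent=P
Step 4 (left): focus=C path=0 depth=1 children=['I'] left=[] right=['G'] parent=P
Step 5 (up): focus=P path=root depth=0 children=['C', 'G'] (at root)
Step 6 (down 1): focus=G path=1 depth=1 children=['E'] left=['C'] right=[] parent=P

Answer: G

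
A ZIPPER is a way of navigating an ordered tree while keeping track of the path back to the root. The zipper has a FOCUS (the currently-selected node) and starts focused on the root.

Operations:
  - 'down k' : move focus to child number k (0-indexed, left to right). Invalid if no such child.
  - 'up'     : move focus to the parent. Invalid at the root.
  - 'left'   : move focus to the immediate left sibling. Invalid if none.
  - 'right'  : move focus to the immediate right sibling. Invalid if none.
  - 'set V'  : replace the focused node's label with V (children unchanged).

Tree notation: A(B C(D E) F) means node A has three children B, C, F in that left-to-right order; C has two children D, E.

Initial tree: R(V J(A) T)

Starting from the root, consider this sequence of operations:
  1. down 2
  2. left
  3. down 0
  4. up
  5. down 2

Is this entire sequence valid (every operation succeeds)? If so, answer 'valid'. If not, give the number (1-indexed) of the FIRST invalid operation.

Step 1 (down 2): focus=T path=2 depth=1 children=[] left=['V', 'J'] right=[] parent=R
Step 2 (left): focus=J path=1 depth=1 children=['A'] left=['V'] right=['T'] parent=R
Step 3 (down 0): focus=A path=1/0 depth=2 children=[] left=[] right=[] parent=J
Step 4 (up): focus=J path=1 depth=1 children=['A'] left=['V'] right=['T'] parent=R
Step 5 (down 2): INVALID

Answer: 5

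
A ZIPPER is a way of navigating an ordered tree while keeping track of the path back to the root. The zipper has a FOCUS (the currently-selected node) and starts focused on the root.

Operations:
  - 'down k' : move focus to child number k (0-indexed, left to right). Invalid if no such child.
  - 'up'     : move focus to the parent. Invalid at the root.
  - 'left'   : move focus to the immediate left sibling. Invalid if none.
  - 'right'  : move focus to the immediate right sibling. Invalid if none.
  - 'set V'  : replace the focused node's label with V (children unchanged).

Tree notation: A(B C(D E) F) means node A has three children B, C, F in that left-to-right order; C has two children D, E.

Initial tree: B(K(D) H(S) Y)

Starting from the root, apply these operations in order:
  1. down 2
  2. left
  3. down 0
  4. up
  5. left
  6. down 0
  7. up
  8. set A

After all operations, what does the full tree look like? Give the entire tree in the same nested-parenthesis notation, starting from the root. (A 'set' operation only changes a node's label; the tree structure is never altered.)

Answer: B(A(D) H(S) Y)

Derivation:
Step 1 (down 2): focus=Y path=2 depth=1 children=[] left=['K', 'H'] right=[] parent=B
Step 2 (left): focus=H path=1 depth=1 children=['S'] left=['K'] right=['Y'] parent=B
Step 3 (down 0): focus=S path=1/0 depth=2 children=[] left=[] right=[] parent=H
Step 4 (up): focus=H path=1 depth=1 children=['S'] left=['K'] right=['Y'] parent=B
Step 5 (left): focus=K path=0 depth=1 children=['D'] left=[] right=['H', 'Y'] parent=B
Step 6 (down 0): focus=D path=0/0 depth=2 children=[] left=[] right=[] parent=K
Step 7 (up): focus=K path=0 depth=1 children=['D'] left=[] right=['H', 'Y'] parent=B
Step 8 (set A): focus=A path=0 depth=1 children=['D'] left=[] right=['H', 'Y'] parent=B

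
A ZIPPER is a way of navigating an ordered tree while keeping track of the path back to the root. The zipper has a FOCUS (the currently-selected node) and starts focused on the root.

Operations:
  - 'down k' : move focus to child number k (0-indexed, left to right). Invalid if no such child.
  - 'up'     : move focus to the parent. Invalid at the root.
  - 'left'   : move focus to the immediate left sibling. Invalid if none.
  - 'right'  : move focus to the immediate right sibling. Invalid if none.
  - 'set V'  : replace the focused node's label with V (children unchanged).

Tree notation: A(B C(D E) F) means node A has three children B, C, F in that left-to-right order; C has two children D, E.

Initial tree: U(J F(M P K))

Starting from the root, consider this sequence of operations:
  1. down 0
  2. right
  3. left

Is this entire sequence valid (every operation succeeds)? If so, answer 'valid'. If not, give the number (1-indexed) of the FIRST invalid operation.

Step 1 (down 0): focus=J path=0 depth=1 children=[] left=[] right=['F'] parent=U
Step 2 (right): focus=F path=1 depth=1 children=['M', 'P', 'K'] left=['J'] right=[] parent=U
Step 3 (left): focus=J path=0 depth=1 children=[] left=[] right=['F'] parent=U

Answer: valid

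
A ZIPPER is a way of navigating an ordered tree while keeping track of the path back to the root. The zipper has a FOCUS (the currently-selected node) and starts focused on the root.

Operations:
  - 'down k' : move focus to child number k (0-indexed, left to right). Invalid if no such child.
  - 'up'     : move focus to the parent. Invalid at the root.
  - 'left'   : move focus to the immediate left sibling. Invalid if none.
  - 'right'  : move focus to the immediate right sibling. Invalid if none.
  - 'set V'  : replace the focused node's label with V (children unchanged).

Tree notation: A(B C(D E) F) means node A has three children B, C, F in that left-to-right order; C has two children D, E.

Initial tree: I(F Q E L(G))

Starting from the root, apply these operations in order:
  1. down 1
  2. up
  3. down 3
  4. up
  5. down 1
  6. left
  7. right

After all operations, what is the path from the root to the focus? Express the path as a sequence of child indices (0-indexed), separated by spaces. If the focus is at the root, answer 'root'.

Step 1 (down 1): focus=Q path=1 depth=1 children=[] left=['F'] right=['E', 'L'] parent=I
Step 2 (up): focus=I path=root depth=0 children=['F', 'Q', 'E', 'L'] (at root)
Step 3 (down 3): focus=L path=3 depth=1 children=['G'] left=['F', 'Q', 'E'] right=[] parent=I
Step 4 (up): focus=I path=root depth=0 children=['F', 'Q', 'E', 'L'] (at root)
Step 5 (down 1): focus=Q path=1 depth=1 children=[] left=['F'] right=['E', 'L'] parent=I
Step 6 (left): focus=F path=0 depth=1 children=[] left=[] right=['Q', 'E', 'L'] parent=I
Step 7 (right): focus=Q path=1 depth=1 children=[] left=['F'] right=['E', 'L'] parent=I

Answer: 1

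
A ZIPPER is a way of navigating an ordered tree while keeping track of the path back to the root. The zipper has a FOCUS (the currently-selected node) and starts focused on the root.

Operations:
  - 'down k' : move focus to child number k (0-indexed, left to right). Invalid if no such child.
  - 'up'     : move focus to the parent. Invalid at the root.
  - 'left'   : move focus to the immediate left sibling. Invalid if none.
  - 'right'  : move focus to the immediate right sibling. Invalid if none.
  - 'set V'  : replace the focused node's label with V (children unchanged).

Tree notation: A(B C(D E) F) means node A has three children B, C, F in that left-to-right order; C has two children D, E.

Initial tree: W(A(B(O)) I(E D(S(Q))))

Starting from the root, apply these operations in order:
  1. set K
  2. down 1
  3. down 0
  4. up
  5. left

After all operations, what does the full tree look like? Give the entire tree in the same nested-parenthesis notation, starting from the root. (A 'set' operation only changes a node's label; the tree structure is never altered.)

Step 1 (set K): focus=K path=root depth=0 children=['A', 'I'] (at root)
Step 2 (down 1): focus=I path=1 depth=1 children=['E', 'D'] left=['A'] right=[] parent=K
Step 3 (down 0): focus=E path=1/0 depth=2 children=[] left=[] right=['D'] parent=I
Step 4 (up): focus=I path=1 depth=1 children=['E', 'D'] left=['A'] right=[] parent=K
Step 5 (left): focus=A path=0 depth=1 children=['B'] left=[] right=['I'] parent=K

Answer: K(A(B(O)) I(E D(S(Q))))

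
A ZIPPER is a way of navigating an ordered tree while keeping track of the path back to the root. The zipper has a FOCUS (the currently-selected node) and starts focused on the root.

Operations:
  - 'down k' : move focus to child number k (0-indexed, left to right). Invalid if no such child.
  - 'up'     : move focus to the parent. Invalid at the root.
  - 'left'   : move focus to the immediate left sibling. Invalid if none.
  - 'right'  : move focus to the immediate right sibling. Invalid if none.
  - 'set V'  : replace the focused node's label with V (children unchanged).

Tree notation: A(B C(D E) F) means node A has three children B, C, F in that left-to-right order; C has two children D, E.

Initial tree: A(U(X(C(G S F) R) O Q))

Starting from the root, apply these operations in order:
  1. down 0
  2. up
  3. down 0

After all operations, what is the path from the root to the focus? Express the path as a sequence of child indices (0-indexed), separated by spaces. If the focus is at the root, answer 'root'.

Answer: 0

Derivation:
Step 1 (down 0): focus=U path=0 depth=1 children=['X', 'O', 'Q'] left=[] right=[] parent=A
Step 2 (up): focus=A path=root depth=0 children=['U'] (at root)
Step 3 (down 0): focus=U path=0 depth=1 children=['X', 'O', 'Q'] left=[] right=[] parent=A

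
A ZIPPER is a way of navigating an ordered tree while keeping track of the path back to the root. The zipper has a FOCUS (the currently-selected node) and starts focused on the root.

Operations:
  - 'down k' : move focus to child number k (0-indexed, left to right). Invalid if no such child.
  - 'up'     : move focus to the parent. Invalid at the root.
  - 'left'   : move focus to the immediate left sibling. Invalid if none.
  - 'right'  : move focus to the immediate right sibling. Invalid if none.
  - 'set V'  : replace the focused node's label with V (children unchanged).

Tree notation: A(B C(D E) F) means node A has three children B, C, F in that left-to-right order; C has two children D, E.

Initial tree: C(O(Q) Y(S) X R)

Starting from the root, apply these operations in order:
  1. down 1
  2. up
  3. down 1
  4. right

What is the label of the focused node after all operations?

Step 1 (down 1): focus=Y path=1 depth=1 children=['S'] left=['O'] right=['X', 'R'] parent=C
Step 2 (up): focus=C path=root depth=0 children=['O', 'Y', 'X', 'R'] (at root)
Step 3 (down 1): focus=Y path=1 depth=1 children=['S'] left=['O'] right=['X', 'R'] parent=C
Step 4 (right): focus=X path=2 depth=1 children=[] left=['O', 'Y'] right=['R'] parent=C

Answer: X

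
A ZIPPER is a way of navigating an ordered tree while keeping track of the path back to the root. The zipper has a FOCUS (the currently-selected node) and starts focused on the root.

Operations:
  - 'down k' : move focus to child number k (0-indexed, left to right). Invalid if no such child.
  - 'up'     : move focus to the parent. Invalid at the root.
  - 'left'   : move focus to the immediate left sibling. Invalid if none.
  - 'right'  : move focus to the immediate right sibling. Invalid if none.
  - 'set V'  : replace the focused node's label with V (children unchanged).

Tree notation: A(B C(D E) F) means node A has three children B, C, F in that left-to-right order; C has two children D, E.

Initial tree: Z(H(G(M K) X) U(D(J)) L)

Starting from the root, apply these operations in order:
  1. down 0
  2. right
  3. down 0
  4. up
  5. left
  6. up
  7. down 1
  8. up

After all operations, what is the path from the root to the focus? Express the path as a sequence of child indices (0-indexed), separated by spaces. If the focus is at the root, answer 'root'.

Answer: root

Derivation:
Step 1 (down 0): focus=H path=0 depth=1 children=['G', 'X'] left=[] right=['U', 'L'] parent=Z
Step 2 (right): focus=U path=1 depth=1 children=['D'] left=['H'] right=['L'] parent=Z
Step 3 (down 0): focus=D path=1/0 depth=2 children=['J'] left=[] right=[] parent=U
Step 4 (up): focus=U path=1 depth=1 children=['D'] left=['H'] right=['L'] parent=Z
Step 5 (left): focus=H path=0 depth=1 children=['G', 'X'] left=[] right=['U', 'L'] parent=Z
Step 6 (up): focus=Z path=root depth=0 children=['H', 'U', 'L'] (at root)
Step 7 (down 1): focus=U path=1 depth=1 children=['D'] left=['H'] right=['L'] parent=Z
Step 8 (up): focus=Z path=root depth=0 children=['H', 'U', 'L'] (at root)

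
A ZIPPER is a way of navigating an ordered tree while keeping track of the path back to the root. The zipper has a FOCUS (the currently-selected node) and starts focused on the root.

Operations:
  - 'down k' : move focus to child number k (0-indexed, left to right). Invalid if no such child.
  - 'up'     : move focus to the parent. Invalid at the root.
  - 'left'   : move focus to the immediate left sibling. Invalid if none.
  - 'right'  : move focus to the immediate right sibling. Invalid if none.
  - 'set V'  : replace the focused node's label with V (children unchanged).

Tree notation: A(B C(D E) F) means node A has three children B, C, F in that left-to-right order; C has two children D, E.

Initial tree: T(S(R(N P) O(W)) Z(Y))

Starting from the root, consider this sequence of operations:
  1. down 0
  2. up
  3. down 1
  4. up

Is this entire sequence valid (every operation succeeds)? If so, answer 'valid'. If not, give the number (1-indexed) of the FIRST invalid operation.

Step 1 (down 0): focus=S path=0 depth=1 children=['R', 'O'] left=[] right=['Z'] parent=T
Step 2 (up): focus=T path=root depth=0 children=['S', 'Z'] (at root)
Step 3 (down 1): focus=Z path=1 depth=1 children=['Y'] left=['S'] right=[] parent=T
Step 4 (up): focus=T path=root depth=0 children=['S', 'Z'] (at root)

Answer: valid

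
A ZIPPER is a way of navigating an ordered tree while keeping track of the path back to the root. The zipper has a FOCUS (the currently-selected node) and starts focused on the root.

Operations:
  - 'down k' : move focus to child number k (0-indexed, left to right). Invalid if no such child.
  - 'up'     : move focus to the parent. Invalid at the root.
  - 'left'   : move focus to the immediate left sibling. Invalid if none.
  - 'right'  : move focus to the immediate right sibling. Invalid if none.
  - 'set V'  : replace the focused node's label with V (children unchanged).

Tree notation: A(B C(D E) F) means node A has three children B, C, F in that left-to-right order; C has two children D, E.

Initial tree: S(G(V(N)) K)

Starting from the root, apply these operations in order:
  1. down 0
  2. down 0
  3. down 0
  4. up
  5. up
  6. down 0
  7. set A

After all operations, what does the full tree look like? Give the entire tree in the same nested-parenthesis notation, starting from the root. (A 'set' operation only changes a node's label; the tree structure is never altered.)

Answer: S(G(A(N)) K)

Derivation:
Step 1 (down 0): focus=G path=0 depth=1 children=['V'] left=[] right=['K'] parent=S
Step 2 (down 0): focus=V path=0/0 depth=2 children=['N'] left=[] right=[] parent=G
Step 3 (down 0): focus=N path=0/0/0 depth=3 children=[] left=[] right=[] parent=V
Step 4 (up): focus=V path=0/0 depth=2 children=['N'] left=[] right=[] parent=G
Step 5 (up): focus=G path=0 depth=1 children=['V'] left=[] right=['K'] parent=S
Step 6 (down 0): focus=V path=0/0 depth=2 children=['N'] left=[] right=[] parent=G
Step 7 (set A): focus=A path=0/0 depth=2 children=['N'] left=[] right=[] parent=G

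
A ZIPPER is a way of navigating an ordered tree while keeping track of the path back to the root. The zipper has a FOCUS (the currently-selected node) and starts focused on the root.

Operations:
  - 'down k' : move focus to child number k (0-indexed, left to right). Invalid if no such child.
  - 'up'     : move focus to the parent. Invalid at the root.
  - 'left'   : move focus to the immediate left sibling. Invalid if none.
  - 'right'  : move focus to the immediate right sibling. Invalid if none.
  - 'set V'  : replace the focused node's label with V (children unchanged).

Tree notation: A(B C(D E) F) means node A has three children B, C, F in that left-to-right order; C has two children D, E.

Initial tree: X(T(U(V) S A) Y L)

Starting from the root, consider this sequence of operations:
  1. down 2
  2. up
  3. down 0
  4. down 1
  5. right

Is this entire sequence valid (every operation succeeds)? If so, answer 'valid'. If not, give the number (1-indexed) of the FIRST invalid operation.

Answer: valid

Derivation:
Step 1 (down 2): focus=L path=2 depth=1 children=[] left=['T', 'Y'] right=[] parent=X
Step 2 (up): focus=X path=root depth=0 children=['T', 'Y', 'L'] (at root)
Step 3 (down 0): focus=T path=0 depth=1 children=['U', 'S', 'A'] left=[] right=['Y', 'L'] parent=X
Step 4 (down 1): focus=S path=0/1 depth=2 children=[] left=['U'] right=['A'] parent=T
Step 5 (right): focus=A path=0/2 depth=2 children=[] left=['U', 'S'] right=[] parent=T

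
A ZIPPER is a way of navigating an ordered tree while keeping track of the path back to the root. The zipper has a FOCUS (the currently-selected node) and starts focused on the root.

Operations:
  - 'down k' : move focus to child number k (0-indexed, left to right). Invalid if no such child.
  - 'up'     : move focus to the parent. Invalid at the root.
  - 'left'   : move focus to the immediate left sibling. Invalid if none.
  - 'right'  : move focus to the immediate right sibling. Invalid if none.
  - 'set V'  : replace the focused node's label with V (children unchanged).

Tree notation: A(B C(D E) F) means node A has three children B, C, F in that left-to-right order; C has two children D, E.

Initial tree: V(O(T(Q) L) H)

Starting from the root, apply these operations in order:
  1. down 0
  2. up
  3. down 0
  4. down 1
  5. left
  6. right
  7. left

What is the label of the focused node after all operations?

Answer: T

Derivation:
Step 1 (down 0): focus=O path=0 depth=1 children=['T', 'L'] left=[] right=['H'] parent=V
Step 2 (up): focus=V path=root depth=0 children=['O', 'H'] (at root)
Step 3 (down 0): focus=O path=0 depth=1 children=['T', 'L'] left=[] right=['H'] parent=V
Step 4 (down 1): focus=L path=0/1 depth=2 children=[] left=['T'] right=[] parent=O
Step 5 (left): focus=T path=0/0 depth=2 children=['Q'] left=[] right=['L'] parent=O
Step 6 (right): focus=L path=0/1 depth=2 children=[] left=['T'] right=[] parent=O
Step 7 (left): focus=T path=0/0 depth=2 children=['Q'] left=[] right=['L'] parent=O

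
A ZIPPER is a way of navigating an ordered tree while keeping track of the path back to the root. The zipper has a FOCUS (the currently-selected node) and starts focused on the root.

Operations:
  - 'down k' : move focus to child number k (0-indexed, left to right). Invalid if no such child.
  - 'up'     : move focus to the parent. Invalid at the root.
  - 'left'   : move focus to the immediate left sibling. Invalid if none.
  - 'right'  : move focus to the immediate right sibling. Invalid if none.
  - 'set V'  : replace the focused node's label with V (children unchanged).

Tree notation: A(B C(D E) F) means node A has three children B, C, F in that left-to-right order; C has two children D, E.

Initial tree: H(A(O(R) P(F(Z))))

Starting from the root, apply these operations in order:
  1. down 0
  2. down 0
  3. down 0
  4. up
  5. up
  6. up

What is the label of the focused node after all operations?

Answer: H

Derivation:
Step 1 (down 0): focus=A path=0 depth=1 children=['O', 'P'] left=[] right=[] parent=H
Step 2 (down 0): focus=O path=0/0 depth=2 children=['R'] left=[] right=['P'] parent=A
Step 3 (down 0): focus=R path=0/0/0 depth=3 children=[] left=[] right=[] parent=O
Step 4 (up): focus=O path=0/0 depth=2 children=['R'] left=[] right=['P'] parent=A
Step 5 (up): focus=A path=0 depth=1 children=['O', 'P'] left=[] right=[] parent=H
Step 6 (up): focus=H path=root depth=0 children=['A'] (at root)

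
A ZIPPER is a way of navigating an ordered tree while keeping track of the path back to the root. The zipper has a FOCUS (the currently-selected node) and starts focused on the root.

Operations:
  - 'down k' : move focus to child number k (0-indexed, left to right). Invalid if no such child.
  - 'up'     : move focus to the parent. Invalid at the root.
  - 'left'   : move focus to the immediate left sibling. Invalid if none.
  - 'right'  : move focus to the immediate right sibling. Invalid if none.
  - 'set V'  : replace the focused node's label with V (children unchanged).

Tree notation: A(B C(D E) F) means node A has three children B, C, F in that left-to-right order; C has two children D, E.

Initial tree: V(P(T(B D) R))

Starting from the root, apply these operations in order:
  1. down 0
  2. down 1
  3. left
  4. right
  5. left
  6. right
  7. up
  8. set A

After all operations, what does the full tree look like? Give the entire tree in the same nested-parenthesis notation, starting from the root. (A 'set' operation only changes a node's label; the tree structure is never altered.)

Step 1 (down 0): focus=P path=0 depth=1 children=['T', 'R'] left=[] right=[] parent=V
Step 2 (down 1): focus=R path=0/1 depth=2 children=[] left=['T'] right=[] parent=P
Step 3 (left): focus=T path=0/0 depth=2 children=['B', 'D'] left=[] right=['R'] parent=P
Step 4 (right): focus=R path=0/1 depth=2 children=[] left=['T'] right=[] parent=P
Step 5 (left): focus=T path=0/0 depth=2 children=['B', 'D'] left=[] right=['R'] parent=P
Step 6 (right): focus=R path=0/1 depth=2 children=[] left=['T'] right=[] parent=P
Step 7 (up): focus=P path=0 depth=1 children=['T', 'R'] left=[] right=[] parent=V
Step 8 (set A): focus=A path=0 depth=1 children=['T', 'R'] left=[] right=[] parent=V

Answer: V(A(T(B D) R))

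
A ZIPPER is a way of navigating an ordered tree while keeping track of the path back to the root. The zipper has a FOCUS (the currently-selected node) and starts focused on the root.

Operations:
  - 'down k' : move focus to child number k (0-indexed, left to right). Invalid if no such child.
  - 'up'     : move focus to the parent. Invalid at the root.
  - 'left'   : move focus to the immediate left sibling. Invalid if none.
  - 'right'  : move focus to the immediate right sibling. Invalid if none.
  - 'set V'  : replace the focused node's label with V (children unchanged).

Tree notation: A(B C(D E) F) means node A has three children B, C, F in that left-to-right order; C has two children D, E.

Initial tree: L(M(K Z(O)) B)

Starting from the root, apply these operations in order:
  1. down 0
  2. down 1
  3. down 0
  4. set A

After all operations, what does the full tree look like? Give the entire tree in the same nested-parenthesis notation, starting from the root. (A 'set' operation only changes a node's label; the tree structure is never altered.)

Step 1 (down 0): focus=M path=0 depth=1 children=['K', 'Z'] left=[] right=['B'] parent=L
Step 2 (down 1): focus=Z path=0/1 depth=2 children=['O'] left=['K'] right=[] parent=M
Step 3 (down 0): focus=O path=0/1/0 depth=3 children=[] left=[] right=[] parent=Z
Step 4 (set A): focus=A path=0/1/0 depth=3 children=[] left=[] right=[] parent=Z

Answer: L(M(K Z(A)) B)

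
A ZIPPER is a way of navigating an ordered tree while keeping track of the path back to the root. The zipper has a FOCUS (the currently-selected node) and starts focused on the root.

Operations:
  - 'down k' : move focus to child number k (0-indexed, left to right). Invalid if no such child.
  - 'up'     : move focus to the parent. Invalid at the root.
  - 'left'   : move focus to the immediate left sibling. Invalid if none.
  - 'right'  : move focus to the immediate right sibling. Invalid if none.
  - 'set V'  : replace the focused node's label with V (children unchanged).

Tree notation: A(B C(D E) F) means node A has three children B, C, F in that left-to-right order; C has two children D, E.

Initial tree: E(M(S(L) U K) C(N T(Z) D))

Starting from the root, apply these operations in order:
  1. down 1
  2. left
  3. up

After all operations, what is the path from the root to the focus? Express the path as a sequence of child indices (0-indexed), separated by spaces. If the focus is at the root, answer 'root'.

Answer: root

Derivation:
Step 1 (down 1): focus=C path=1 depth=1 children=['N', 'T', 'D'] left=['M'] right=[] parent=E
Step 2 (left): focus=M path=0 depth=1 children=['S', 'U', 'K'] left=[] right=['C'] parent=E
Step 3 (up): focus=E path=root depth=0 children=['M', 'C'] (at root)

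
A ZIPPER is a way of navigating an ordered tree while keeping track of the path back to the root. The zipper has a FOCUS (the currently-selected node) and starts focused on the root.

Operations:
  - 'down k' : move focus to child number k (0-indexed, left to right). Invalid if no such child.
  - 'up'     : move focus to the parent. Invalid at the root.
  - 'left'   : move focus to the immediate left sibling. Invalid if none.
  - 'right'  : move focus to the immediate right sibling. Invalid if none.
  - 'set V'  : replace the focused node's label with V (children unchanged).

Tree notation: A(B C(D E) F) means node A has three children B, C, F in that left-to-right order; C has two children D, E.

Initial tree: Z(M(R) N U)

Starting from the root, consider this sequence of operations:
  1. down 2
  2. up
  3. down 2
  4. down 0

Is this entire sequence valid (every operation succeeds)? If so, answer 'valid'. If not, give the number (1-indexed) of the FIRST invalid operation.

Step 1 (down 2): focus=U path=2 depth=1 children=[] left=['M', 'N'] right=[] parent=Z
Step 2 (up): focus=Z path=root depth=0 children=['M', 'N', 'U'] (at root)
Step 3 (down 2): focus=U path=2 depth=1 children=[] left=['M', 'N'] right=[] parent=Z
Step 4 (down 0): INVALID

Answer: 4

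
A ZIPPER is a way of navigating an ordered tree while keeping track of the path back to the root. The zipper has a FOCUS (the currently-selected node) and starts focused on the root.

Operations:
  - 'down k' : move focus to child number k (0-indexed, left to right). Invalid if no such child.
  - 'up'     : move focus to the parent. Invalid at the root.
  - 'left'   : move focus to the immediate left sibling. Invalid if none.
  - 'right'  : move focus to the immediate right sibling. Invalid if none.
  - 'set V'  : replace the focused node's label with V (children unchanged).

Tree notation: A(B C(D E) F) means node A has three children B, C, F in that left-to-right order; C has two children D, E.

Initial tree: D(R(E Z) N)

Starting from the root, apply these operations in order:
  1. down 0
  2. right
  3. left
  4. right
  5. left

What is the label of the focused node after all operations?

Answer: R

Derivation:
Step 1 (down 0): focus=R path=0 depth=1 children=['E', 'Z'] left=[] right=['N'] parent=D
Step 2 (right): focus=N path=1 depth=1 children=[] left=['R'] right=[] parent=D
Step 3 (left): focus=R path=0 depth=1 children=['E', 'Z'] left=[] right=['N'] parent=D
Step 4 (right): focus=N path=1 depth=1 children=[] left=['R'] right=[] parent=D
Step 5 (left): focus=R path=0 depth=1 children=['E', 'Z'] left=[] right=['N'] parent=D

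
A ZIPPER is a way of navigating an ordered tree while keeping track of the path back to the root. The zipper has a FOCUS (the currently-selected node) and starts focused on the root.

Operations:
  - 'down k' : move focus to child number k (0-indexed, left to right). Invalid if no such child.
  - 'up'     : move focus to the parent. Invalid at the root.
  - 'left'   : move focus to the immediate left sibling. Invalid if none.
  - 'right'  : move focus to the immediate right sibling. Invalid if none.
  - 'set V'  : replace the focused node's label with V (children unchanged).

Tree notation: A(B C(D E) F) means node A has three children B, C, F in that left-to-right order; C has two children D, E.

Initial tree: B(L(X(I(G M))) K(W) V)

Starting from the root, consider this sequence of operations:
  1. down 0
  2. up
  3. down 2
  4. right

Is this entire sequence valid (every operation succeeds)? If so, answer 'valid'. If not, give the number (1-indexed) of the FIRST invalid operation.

Answer: 4

Derivation:
Step 1 (down 0): focus=L path=0 depth=1 children=['X'] left=[] right=['K', 'V'] parent=B
Step 2 (up): focus=B path=root depth=0 children=['L', 'K', 'V'] (at root)
Step 3 (down 2): focus=V path=2 depth=1 children=[] left=['L', 'K'] right=[] parent=B
Step 4 (right): INVALID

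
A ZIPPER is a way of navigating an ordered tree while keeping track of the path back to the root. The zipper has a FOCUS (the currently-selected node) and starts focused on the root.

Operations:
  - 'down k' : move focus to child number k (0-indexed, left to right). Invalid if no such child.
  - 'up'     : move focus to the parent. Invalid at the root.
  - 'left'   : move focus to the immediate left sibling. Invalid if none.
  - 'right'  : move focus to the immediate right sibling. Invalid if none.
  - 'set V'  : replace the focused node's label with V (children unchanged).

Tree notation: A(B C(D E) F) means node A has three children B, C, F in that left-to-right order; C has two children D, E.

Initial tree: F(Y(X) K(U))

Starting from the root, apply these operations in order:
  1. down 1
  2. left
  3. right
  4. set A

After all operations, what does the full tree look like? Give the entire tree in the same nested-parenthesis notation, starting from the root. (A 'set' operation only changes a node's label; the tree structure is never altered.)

Step 1 (down 1): focus=K path=1 depth=1 children=['U'] left=['Y'] right=[] parent=F
Step 2 (left): focus=Y path=0 depth=1 children=['X'] left=[] right=['K'] parent=F
Step 3 (right): focus=K path=1 depth=1 children=['U'] left=['Y'] right=[] parent=F
Step 4 (set A): focus=A path=1 depth=1 children=['U'] left=['Y'] right=[] parent=F

Answer: F(Y(X) A(U))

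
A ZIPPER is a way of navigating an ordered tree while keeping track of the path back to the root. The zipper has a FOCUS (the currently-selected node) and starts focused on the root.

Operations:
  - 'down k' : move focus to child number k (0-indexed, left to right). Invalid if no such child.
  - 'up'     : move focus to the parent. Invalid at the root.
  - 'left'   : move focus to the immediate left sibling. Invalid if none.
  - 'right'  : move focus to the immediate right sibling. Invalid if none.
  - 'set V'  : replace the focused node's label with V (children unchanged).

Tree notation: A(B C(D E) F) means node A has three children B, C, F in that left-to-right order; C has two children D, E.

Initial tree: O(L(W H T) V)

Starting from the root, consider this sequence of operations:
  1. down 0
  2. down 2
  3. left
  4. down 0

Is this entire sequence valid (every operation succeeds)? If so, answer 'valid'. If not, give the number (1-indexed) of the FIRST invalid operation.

Answer: 4

Derivation:
Step 1 (down 0): focus=L path=0 depth=1 children=['W', 'H', 'T'] left=[] right=['V'] parent=O
Step 2 (down 2): focus=T path=0/2 depth=2 children=[] left=['W', 'H'] right=[] parent=L
Step 3 (left): focus=H path=0/1 depth=2 children=[] left=['W'] right=['T'] parent=L
Step 4 (down 0): INVALID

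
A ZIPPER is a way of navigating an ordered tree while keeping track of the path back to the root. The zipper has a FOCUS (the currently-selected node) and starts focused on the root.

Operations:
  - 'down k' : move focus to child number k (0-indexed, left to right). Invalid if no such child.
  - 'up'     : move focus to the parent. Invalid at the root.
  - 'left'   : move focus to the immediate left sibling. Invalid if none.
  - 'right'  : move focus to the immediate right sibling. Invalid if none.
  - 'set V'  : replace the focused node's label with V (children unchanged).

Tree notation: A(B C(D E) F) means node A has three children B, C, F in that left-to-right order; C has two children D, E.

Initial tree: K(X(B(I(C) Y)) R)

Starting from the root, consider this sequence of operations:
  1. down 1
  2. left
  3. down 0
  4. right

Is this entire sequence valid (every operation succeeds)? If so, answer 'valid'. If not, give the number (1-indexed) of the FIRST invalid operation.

Answer: 4

Derivation:
Step 1 (down 1): focus=R path=1 depth=1 children=[] left=['X'] right=[] parent=K
Step 2 (left): focus=X path=0 depth=1 children=['B'] left=[] right=['R'] parent=K
Step 3 (down 0): focus=B path=0/0 depth=2 children=['I', 'Y'] left=[] right=[] parent=X
Step 4 (right): INVALID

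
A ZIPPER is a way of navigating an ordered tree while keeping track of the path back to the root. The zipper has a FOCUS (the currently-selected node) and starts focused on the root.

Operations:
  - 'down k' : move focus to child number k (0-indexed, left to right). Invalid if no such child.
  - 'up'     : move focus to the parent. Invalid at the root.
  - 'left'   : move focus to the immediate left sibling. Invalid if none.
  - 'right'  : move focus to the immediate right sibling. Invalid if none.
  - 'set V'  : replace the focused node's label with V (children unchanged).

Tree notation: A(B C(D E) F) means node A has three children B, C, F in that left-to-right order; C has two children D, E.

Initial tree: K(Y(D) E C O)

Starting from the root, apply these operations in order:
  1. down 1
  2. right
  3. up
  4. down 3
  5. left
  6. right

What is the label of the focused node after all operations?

Answer: O

Derivation:
Step 1 (down 1): focus=E path=1 depth=1 children=[] left=['Y'] right=['C', 'O'] parent=K
Step 2 (right): focus=C path=2 depth=1 children=[] left=['Y', 'E'] right=['O'] parent=K
Step 3 (up): focus=K path=root depth=0 children=['Y', 'E', 'C', 'O'] (at root)
Step 4 (down 3): focus=O path=3 depth=1 children=[] left=['Y', 'E', 'C'] right=[] parent=K
Step 5 (left): focus=C path=2 depth=1 children=[] left=['Y', 'E'] right=['O'] parent=K
Step 6 (right): focus=O path=3 depth=1 children=[] left=['Y', 'E', 'C'] right=[] parent=K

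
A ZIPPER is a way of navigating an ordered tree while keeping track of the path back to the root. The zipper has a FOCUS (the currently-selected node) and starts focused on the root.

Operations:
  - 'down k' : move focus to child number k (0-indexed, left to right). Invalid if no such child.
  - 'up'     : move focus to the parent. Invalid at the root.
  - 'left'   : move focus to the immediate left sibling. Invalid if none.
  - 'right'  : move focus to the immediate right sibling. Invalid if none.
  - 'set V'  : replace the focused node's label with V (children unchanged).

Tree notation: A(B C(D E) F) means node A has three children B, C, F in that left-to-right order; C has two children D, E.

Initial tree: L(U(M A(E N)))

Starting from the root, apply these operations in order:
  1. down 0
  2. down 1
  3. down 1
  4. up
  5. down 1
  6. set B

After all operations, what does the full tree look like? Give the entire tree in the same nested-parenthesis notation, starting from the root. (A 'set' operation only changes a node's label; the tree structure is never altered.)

Step 1 (down 0): focus=U path=0 depth=1 children=['M', 'A'] left=[] right=[] parent=L
Step 2 (down 1): focus=A path=0/1 depth=2 children=['E', 'N'] left=['M'] right=[] parent=U
Step 3 (down 1): focus=N path=0/1/1 depth=3 children=[] left=['E'] right=[] parent=A
Step 4 (up): focus=A path=0/1 depth=2 children=['E', 'N'] left=['M'] right=[] parent=U
Step 5 (down 1): focus=N path=0/1/1 depth=3 children=[] left=['E'] right=[] parent=A
Step 6 (set B): focus=B path=0/1/1 depth=3 children=[] left=['E'] right=[] parent=A

Answer: L(U(M A(E B)))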